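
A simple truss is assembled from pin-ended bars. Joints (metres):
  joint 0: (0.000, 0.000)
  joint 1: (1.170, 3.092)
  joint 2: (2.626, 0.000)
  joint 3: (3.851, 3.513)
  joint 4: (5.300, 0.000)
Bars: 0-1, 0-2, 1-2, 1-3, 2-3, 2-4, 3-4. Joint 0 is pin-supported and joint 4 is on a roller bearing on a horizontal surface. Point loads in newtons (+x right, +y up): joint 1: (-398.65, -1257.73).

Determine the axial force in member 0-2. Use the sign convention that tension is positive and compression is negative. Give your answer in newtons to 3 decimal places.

60.212

N=5 nodes, M=7 members, R=3 reactions → 2N=10, M+R=10
member 0 (0-1): L=3.3060, (cx,cy)=(0.3539,0.9353)
member 1 (0-2): L=2.6260, (cx,cy)=(1.0000,0.0000)
member 2 (1-2): L=3.4177, (cx,cy)=(0.4260,-0.9047)
member 3 (1-3): L=2.7139, (cx,cy)=(0.9879,0.1551)
member 4 (2-3): L=3.7205, (cx,cy)=(0.3293,0.9442)
member 5 (2-4): L=2.6740, (cx,cy)=(1.0000,0.0000)
member 6 (3-4): L=3.8001, (cx,cy)=(0.3813,-0.9244)
solve A·x = −loads:
  F[0-1] = -1296.5636 N (compression)
  F[0-2] = +60.2121 N (tension)
  F[1-2] = -56.1275 N (compression)
  F[1-3] = -36.7454 N (compression)
  F[2-3] = +53.7779 N (tension)
  F[2-4] = +18.5936 N (tension)
  F[3-4] = -48.7630 N (compression)
  Rx@0 = +398.6500 N
  Ry@0 = +1212.6511 N
  Ry@4 = +45.0789 N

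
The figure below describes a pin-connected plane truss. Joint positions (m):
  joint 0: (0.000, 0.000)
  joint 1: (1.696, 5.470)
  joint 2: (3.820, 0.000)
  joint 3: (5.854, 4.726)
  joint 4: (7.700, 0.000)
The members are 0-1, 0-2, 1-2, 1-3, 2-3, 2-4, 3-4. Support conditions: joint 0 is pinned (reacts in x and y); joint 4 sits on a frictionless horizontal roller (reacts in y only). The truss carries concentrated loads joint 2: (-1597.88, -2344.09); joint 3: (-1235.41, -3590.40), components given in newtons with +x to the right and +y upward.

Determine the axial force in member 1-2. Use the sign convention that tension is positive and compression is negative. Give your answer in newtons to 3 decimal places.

3407.275

N=5 nodes, M=7 members, R=3 reactions → 2N=10, M+R=10
member 0 (0-1): L=5.7269, (cx,cy)=(0.2961,0.9551)
member 1 (0-2): L=3.8200, (cx,cy)=(1.0000,0.0000)
member 2 (1-2): L=5.8679, (cx,cy)=(0.3620,-0.9322)
member 3 (1-3): L=4.2240, (cx,cy)=(0.9844,-0.1761)
member 4 (2-3): L=5.1451, (cx,cy)=(0.3953,0.9185)
member 5 (2-4): L=3.8800, (cx,cy)=(1.0000,0.0000)
member 6 (3-4): L=5.0737, (cx,cy)=(0.3638,-0.9315)
solve A·x = −loads:
  F[0-1] = -2931.7030 N (compression)
  F[0-2] = -1965.0762 N (compression)
  F[1-2] = +3407.2749 N (tension)
  F[1-3] = -2134.9196 N (compression)
  F[2-3] = -905.9345 N (compression)
  F[2-4] = +1224.2721 N (tension)
  F[3-4] = -3364.9149 N (compression)
  Rx@0 = +2833.2900 N
  Ry@0 = +2800.1942 N
  Ry@4 = +3134.2958 N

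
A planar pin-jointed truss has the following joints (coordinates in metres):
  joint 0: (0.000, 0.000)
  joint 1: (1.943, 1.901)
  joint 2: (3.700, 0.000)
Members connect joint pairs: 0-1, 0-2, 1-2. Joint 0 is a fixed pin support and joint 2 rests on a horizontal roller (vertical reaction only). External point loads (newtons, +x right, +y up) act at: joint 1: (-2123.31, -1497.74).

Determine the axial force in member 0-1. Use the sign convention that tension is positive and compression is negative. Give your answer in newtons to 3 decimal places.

-2576.928

N=3 nodes, M=3 members, R=3 reactions → 2N=6, M+R=6
member 0 (0-1): L=2.7183, (cx,cy)=(0.7148,0.6993)
member 1 (0-2): L=3.7000, (cx,cy)=(1.0000,0.0000)
member 2 (1-2): L=2.5886, (cx,cy)=(0.6787,-0.7344)
solve A·x = −loads:
  F[0-1] = -2576.9277 N (compression)
  F[0-2] = -281.3477 N (compression)
  F[1-2] = +414.5115 N (tension)
  Rx@0 = +2123.3100 N
  Ry@0 = +1802.1463 N
  Ry@2 = -304.4063 N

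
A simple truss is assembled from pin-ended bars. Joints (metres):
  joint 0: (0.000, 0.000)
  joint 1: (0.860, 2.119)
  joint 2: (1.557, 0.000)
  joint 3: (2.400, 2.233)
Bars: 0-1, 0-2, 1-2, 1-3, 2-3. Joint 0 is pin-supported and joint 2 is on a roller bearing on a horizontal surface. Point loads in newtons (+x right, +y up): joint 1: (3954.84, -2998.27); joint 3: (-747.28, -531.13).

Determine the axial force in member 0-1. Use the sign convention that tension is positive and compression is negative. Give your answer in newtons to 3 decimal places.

N=4 nodes, M=5 members, R=3 reactions → 2N=8, M+R=8
member 0 (0-1): L=2.2869, (cx,cy)=(0.3761,0.9266)
member 1 (0-2): L=1.5570, (cx,cy)=(1.0000,0.0000)
member 2 (1-2): L=2.2307, (cx,cy)=(0.3125,-0.9499)
member 3 (1-3): L=1.5442, (cx,cy)=(0.9973,0.0738)
member 4 (2-3): L=2.3868, (cx,cy)=(0.3532,0.9356)
solve A·x = −loads:
  F[0-1] = +3513.9305 N (tension)
  F[0-2] = +1886.1101 N (tension)
  F[1-2] = -6627.7440 N (compression)
  F[1-3] = -564.0268 N (compression)
  F[2-3] = -523.2112 N (compression)
  Rx@0 = -3207.5600 N
  Ry@0 = -3255.9911 N
  Ry@2 = +6785.3911 N

3513.931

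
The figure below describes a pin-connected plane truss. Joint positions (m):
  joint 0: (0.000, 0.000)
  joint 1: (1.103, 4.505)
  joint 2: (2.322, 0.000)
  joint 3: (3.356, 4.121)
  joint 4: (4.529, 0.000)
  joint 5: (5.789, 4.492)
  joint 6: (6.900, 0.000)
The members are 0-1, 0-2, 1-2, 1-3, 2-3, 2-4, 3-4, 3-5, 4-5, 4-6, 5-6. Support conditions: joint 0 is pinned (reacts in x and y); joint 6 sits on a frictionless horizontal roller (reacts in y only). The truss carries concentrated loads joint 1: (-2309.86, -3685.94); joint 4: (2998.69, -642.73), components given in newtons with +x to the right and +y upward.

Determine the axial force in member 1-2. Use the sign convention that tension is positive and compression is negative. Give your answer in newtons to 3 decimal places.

N=7 nodes, M=11 members, R=3 reactions → 2N=14, M+R=14
member 0 (0-1): L=4.6381, (cx,cy)=(0.2378,0.9713)
member 1 (0-2): L=2.3220, (cx,cy)=(1.0000,0.0000)
member 2 (1-2): L=4.6670, (cx,cy)=(0.2612,-0.9653)
member 3 (1-3): L=2.2855, (cx,cy)=(0.9858,-0.1680)
member 4 (2-3): L=4.2487, (cx,cy)=(0.2434,0.9699)
member 5 (2-4): L=2.2070, (cx,cy)=(1.0000,0.0000)
member 6 (3-4): L=4.2847, (cx,cy)=(0.2738,-0.9618)
member 7 (3-5): L=2.4611, (cx,cy)=(0.9886,0.1507)
member 8 (4-5): L=4.6654, (cx,cy)=(0.2701,0.9628)
member 9 (4-6): L=2.3710, (cx,cy)=(1.0000,0.0000)
member 10 (5-6): L=4.6274, (cx,cy)=(0.2401,-0.9707)
solve A·x = −loads:
  F[0-1] = -4968.2206 N (compression)
  F[0-2] = +1870.3462 N (tension)
  F[1-2] = +1028.9569 N (tension)
  F[1-3] = +871.9813 N (tension)
  F[2-3] = -1024.0256 N (compression)
  F[2-4] = +2388.3179 N (tension)
  F[3-4] = +1228.4673 N (tension)
  F[3-5] = +277.2282 N (tension)
  F[4-5] = -559.6007 N (compression)
  F[4-6] = -122.9260 N (compression)
  F[5-6] = +511.9909 N (tension)
  Rx@0 = -688.8300 N
  Ry@0 = +4825.6850 N
  Ry@6 = -497.0150 N

1028.957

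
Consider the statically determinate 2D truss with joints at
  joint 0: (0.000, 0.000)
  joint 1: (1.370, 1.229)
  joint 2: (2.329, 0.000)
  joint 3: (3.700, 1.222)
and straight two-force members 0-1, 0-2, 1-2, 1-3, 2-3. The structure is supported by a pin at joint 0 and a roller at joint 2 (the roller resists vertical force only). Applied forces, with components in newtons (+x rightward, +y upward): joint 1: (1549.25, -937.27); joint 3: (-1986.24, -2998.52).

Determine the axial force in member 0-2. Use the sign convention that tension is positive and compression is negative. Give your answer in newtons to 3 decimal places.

-1724.011

N=4 nodes, M=5 members, R=3 reactions → 2N=8, M+R=8
member 0 (0-1): L=1.8405, (cx,cy)=(0.7444,0.6678)
member 1 (0-2): L=2.3290, (cx,cy)=(1.0000,0.0000)
member 2 (1-2): L=1.5589, (cx,cy)=(0.6152,-0.7884)
member 3 (1-3): L=2.3300, (cx,cy)=(1.0000,-0.0030)
member 4 (2-3): L=1.8366, (cx,cy)=(0.7465,0.6654)
solve A·x = −loads:
  F[0-1] = +1728.9975 N (tension)
  F[0-2] = -1724.0105 N (compression)
  F[1-2] = -2658.5474 N (compression)
  F[1-3] = +1373.2708 N (tension)
  F[2-3] = -4500.2965 N (compression)
  Rx@0 = +436.9900 N
  Ry@0 = -1154.5607 N
  Ry@2 = +5090.3507 N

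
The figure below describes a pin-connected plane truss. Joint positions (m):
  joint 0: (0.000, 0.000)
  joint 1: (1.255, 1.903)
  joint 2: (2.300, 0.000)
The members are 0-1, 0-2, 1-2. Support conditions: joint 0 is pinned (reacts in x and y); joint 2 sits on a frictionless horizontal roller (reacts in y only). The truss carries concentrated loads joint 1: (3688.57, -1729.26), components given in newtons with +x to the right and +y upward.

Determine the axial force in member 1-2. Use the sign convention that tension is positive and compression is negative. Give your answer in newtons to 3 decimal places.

N=3 nodes, M=3 members, R=3 reactions → 2N=6, M+R=6
member 0 (0-1): L=2.2796, (cx,cy)=(0.5505,0.8348)
member 1 (0-2): L=2.3000, (cx,cy)=(1.0000,0.0000)
member 2 (1-2): L=2.1710, (cx,cy)=(0.4813,-0.8765)
solve A·x = −loads:
  F[0-1] = +2714.6457 N (tension)
  F[0-2] = +2194.0416 N (tension)
  F[1-2] = -4558.2410 N (compression)
  Rx@0 = -3688.5700 N
  Ry@0 = -2266.2052 N
  Ry@2 = +3995.4652 N

-4558.241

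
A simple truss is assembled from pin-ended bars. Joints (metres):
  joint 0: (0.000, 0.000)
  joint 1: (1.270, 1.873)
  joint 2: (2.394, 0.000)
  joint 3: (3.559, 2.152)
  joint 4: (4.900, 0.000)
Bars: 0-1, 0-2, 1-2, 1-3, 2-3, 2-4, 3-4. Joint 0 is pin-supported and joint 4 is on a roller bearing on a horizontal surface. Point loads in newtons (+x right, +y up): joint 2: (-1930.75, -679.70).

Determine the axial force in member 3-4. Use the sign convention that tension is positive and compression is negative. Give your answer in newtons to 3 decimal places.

-391.280

N=5 nodes, M=7 members, R=3 reactions → 2N=10, M+R=10
member 0 (0-1): L=2.2630, (cx,cy)=(0.5612,0.8277)
member 1 (0-2): L=2.3940, (cx,cy)=(1.0000,0.0000)
member 2 (1-2): L=2.1844, (cx,cy)=(0.5146,-0.8575)
member 3 (1-3): L=2.3059, (cx,cy)=(0.9927,0.1210)
member 4 (2-3): L=2.4471, (cx,cy)=(0.4761,0.8794)
member 5 (2-4): L=2.5060, (cx,cy)=(1.0000,0.0000)
member 6 (3-4): L=2.5356, (cx,cy)=(0.5289,-0.8487)
solve A·x = −loads:
  F[0-1] = -419.9940 N (compression)
  F[0-2] = -1695.0453 N (compression)
  F[1-2] = +346.5535 N (tension)
  F[1-3] = -417.0925 N (compression)
  F[2-3] = +435.0059 N (tension)
  F[2-4] = +206.9340 N (tension)
  F[3-4] = -391.2801 N (compression)
  Rx@0 = +1930.7500 N
  Ry@0 = +347.6180 N
  Ry@4 = +332.0820 N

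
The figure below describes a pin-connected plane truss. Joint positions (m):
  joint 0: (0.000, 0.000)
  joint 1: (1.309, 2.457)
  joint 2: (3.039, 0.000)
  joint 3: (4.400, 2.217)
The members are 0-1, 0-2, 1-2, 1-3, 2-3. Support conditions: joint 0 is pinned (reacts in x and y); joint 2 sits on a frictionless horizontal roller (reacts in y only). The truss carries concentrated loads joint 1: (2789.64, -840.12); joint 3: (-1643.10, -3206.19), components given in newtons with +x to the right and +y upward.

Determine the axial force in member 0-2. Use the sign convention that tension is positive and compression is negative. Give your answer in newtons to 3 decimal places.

N=4 nodes, M=5 members, R=3 reactions → 2N=8, M+R=8
member 0 (0-1): L=2.7839, (cx,cy)=(0.4702,0.8826)
member 1 (0-2): L=3.0390, (cx,cy)=(1.0000,0.0000)
member 2 (1-2): L=3.0050, (cx,cy)=(0.5757,-0.8176)
member 3 (1-3): L=3.1003, (cx,cy)=(0.9970,-0.0774)
member 4 (2-3): L=2.6014, (cx,cy)=(0.5232,0.8522)
solve A·x = −loads:
  F[0-1] = +2282.3901 N (tension)
  F[0-2] = +73.3678 N (tension)
  F[1-2] = -3520.5392 N (compression)
  F[1-3] = +311.2970 N (tension)
  F[2-3] = -3733.8621 N (compression)
  Rx@0 = -1146.5400 N
  Ry@0 = -2014.3500 N
  Ry@2 = +6060.6600 N

73.368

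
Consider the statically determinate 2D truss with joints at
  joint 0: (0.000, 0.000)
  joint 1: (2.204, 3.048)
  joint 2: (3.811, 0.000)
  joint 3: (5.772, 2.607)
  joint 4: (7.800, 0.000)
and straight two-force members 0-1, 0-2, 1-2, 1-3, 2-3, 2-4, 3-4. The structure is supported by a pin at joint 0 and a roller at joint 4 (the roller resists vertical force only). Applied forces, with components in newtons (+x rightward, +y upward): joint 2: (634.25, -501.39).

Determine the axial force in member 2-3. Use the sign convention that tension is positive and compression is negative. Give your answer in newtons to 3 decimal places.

N=5 nodes, M=7 members, R=3 reactions → 2N=10, M+R=10
member 0 (0-1): L=3.7614, (cx,cy)=(0.5860,0.8103)
member 1 (0-2): L=3.8110, (cx,cy)=(1.0000,0.0000)
member 2 (1-2): L=3.4457, (cx,cy)=(0.4664,-0.8846)
member 3 (1-3): L=3.5952, (cx,cy)=(0.9924,-0.1227)
member 4 (2-3): L=3.2622, (cx,cy)=(0.6011,0.7992)
member 5 (2-4): L=3.9890, (cx,cy)=(1.0000,0.0000)
member 6 (3-4): L=3.3029, (cx,cy)=(0.6140,-0.7893)
solve A·x = −loads:
  F[0-1] = -316.4291 N (compression)
  F[0-2] = +819.6637 N (tension)
  F[1-2] = +337.7908 N (tension)
  F[1-3] = -345.5623 N (compression)
  F[2-3] = +253.5003 N (tension)
  F[2-4] = +190.5667 N (tension)
  F[3-4] = -310.3674 N (compression)
  Rx@0 = -634.2500 N
  Ry@0 = +256.4160 N
  Ry@4 = +244.9740 N

253.500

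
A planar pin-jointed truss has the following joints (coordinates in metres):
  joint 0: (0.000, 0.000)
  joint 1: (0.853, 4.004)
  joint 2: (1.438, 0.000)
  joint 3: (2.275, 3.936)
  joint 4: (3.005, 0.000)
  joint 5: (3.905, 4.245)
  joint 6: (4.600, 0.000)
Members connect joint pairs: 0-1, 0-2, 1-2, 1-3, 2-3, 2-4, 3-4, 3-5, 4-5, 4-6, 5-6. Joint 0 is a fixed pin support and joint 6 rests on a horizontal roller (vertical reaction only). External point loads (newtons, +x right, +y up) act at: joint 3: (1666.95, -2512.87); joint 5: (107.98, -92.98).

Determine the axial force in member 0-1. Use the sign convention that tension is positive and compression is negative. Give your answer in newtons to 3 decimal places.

N=7 nodes, M=11 members, R=3 reactions → 2N=14, M+R=14
member 0 (0-1): L=4.0939, (cx,cy)=(0.2084,0.9781)
member 1 (0-2): L=1.4380, (cx,cy)=(1.0000,0.0000)
member 2 (1-2): L=4.0465, (cx,cy)=(0.1446,-0.9895)
member 3 (1-3): L=1.4236, (cx,cy)=(0.9989,-0.0478)
member 4 (2-3): L=4.0240, (cx,cy)=(0.2080,0.9781)
member 5 (2-4): L=1.5670, (cx,cy)=(1.0000,0.0000)
member 6 (3-4): L=4.0031, (cx,cy)=(0.1824,-0.9832)
member 7 (3-5): L=1.6590, (cx,cy)=(0.9825,0.1863)
member 8 (4-5): L=4.3394, (cx,cy)=(0.2074,0.9783)
member 9 (4-6): L=1.5950, (cx,cy)=(1.0000,0.0000)
member 10 (5-6): L=4.3015, (cx,cy)=(0.1616,-0.9869)
solve A·x = −loads:
  F[0-1] = +247.2631 N (tension)
  F[0-2] = +1723.4100 N (tension)
  F[1-2] = -248.6307 N (compression)
  F[1-3] = +87.5643 N (tension)
  F[2-3] = +251.5198 N (tension)
  F[2-4] = +1635.1492 N (tension)
  F[3-4] = -2990.9676 N (compression)
  F[3-5] = -999.2282 N (compression)
  F[4-5] = +3006.1842 N (tension)
  F[4-6] = +466.2290 N (tension)
  F[5-6] = -2885.5998 N (compression)
  Rx@0 = -1774.9300 N
  Ry@0 = -241.8362 N
  Ry@6 = +2847.6862 N

247.263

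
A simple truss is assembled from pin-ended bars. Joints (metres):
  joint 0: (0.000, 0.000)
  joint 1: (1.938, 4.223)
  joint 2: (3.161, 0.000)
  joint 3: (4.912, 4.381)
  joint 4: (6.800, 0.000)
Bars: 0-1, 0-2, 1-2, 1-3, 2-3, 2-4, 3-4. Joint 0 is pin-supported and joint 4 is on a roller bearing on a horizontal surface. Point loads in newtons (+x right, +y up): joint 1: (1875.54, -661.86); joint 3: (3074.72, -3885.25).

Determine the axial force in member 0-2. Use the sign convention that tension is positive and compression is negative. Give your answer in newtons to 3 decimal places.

N=5 nodes, M=7 members, R=3 reactions → 2N=10, M+R=10
member 0 (0-1): L=4.6465, (cx,cy)=(0.4171,0.9089)
member 1 (0-2): L=3.1610, (cx,cy)=(1.0000,0.0000)
member 2 (1-2): L=4.3965, (cx,cy)=(0.2782,-0.9605)
member 3 (1-3): L=2.9782, (cx,cy)=(0.9986,0.0531)
member 4 (2-3): L=4.7180, (cx,cy)=(0.3711,0.9286)
member 5 (2-4): L=3.6390, (cx,cy)=(1.0000,0.0000)
member 6 (3-4): L=4.7705, (cx,cy)=(0.3958,-0.9184)
solve A·x = −loads:
  F[0-1] = +1753.5521 N (tension)
  F[0-2] = +4218.8676 N (tension)
  F[1-2] = -2375.0274 N (compression)
  F[1-3] = -484.1585 N (compression)
  F[2-3] = +2456.7503 N (tension)
  F[2-4] = +2646.4110 N (tension)
  F[3-4] = -6686.8185 N (compression)
  Rx@0 = -4950.2600 N
  Ry@0 = -1593.7409 N
  Ry@4 = +6140.8509 N

4218.868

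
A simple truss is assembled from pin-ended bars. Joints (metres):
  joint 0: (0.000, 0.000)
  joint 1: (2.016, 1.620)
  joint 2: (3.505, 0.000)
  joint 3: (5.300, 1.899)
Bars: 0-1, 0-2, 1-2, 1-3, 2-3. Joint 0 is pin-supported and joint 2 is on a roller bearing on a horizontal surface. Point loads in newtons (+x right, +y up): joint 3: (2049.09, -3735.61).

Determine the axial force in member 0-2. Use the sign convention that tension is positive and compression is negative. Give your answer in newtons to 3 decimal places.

N=4 nodes, M=5 members, R=3 reactions → 2N=8, M+R=8
member 0 (0-1): L=2.5862, (cx,cy)=(0.7795,0.6264)
member 1 (0-2): L=3.5050, (cx,cy)=(1.0000,0.0000)
member 2 (1-2): L=2.2003, (cx,cy)=(0.6767,-0.7362)
member 3 (1-3): L=3.2958, (cx,cy)=(0.9964,0.0847)
member 4 (2-3): L=2.6131, (cx,cy)=(0.6869,0.7267)
solve A·x = −loads:
  F[0-1] = +4826.5260 N (tension)
  F[0-2] = -1713.2301 N (compression)
  F[1-2] = -3406.2255 N (compression)
  F[1-3] = +6089.2103 N (tension)
  F[2-3] = -5849.6231 N (compression)
  Rx@0 = -2049.0900 N
  Ry@0 = -3023.2930 N
  Ry@2 = +6758.9030 N

-1713.230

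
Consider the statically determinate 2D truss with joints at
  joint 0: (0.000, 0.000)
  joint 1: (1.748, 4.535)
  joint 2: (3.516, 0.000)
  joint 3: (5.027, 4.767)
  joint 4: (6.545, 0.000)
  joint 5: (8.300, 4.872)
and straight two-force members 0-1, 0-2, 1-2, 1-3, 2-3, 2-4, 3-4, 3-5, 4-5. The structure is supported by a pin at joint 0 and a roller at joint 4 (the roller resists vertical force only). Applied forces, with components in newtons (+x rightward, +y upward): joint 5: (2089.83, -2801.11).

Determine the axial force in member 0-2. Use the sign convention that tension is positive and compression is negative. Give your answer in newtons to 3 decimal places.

N=6 nodes, M=9 members, R=3 reactions → 2N=12, M+R=12
member 0 (0-1): L=4.8602, (cx,cy)=(0.3597,0.9331)
member 1 (0-2): L=3.5160, (cx,cy)=(1.0000,0.0000)
member 2 (1-2): L=4.8674, (cx,cy)=(0.3632,-0.9317)
member 3 (1-3): L=3.2872, (cx,cy)=(0.9975,0.0706)
member 4 (2-3): L=5.0007, (cx,cy)=(0.3022,0.9533)
member 5 (2-4): L=3.0290, (cx,cy)=(1.0000,0.0000)
member 6 (3-4): L=5.0029, (cx,cy)=(0.3034,-0.9529)
member 7 (3-5): L=3.2747, (cx,cy)=(0.9995,0.0321)
member 8 (4-5): L=5.1785, (cx,cy)=(0.3389,0.9408)
solve A·x = −loads:
  F[0-1] = +2472.1613 N (tension)
  F[0-2] = +1200.7059 N (tension)
  F[1-2] = -2343.6712 N (compression)
  F[1-3] = +1744.7652 N (tension)
  F[2-3] = +2290.6666 N (tension)
  F[2-4] = -342.7212 N (compression)
  F[3-4] = -2315.3185 N (compression)
  F[3-5] = +3136.6928 N (tension)
  F[4-5] = -3084.2059 N (compression)
  Rx@0 = -2089.8300 N
  Ry@0 = -2306.7379 N
  Ry@4 = +5107.8479 N

1200.706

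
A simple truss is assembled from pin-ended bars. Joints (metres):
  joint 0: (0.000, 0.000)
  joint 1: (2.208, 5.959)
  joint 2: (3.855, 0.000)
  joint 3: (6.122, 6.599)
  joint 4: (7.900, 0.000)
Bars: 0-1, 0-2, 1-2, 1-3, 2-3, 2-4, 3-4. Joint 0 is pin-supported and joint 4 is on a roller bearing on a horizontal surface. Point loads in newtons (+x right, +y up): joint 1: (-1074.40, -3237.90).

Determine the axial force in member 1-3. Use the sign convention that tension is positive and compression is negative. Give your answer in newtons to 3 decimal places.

-62.220

N=5 nodes, M=7 members, R=3 reactions → 2N=10, M+R=10
member 0 (0-1): L=6.3549, (cx,cy)=(0.3474,0.9377)
member 1 (0-2): L=3.8550, (cx,cy)=(1.0000,0.0000)
member 2 (1-2): L=6.1824, (cx,cy)=(0.2664,-0.9639)
member 3 (1-3): L=3.9660, (cx,cy)=(0.9869,0.1614)
member 4 (2-3): L=6.9775, (cx,cy)=(0.3249,0.9457)
member 5 (2-4): L=4.0450, (cx,cy)=(1.0000,0.0000)
member 6 (3-4): L=6.8343, (cx,cy)=(0.2602,-0.9656)
solve A·x = −loads:
  F[0-1] = -3352.1952 N (compression)
  F[0-2] = +90.3122 N (tension)
  F[1-2] = -108.5105 N (compression)
  F[1-3] = -62.2204 N (compression)
  F[2-3] = +110.5888 N (tension)
  F[2-4] = +25.4747 N (tension)
  F[3-4] = -97.9203 N (compression)
  Rx@0 = +1074.4000 N
  Ry@0 = +3143.3514 N
  Ry@4 = +94.5486 N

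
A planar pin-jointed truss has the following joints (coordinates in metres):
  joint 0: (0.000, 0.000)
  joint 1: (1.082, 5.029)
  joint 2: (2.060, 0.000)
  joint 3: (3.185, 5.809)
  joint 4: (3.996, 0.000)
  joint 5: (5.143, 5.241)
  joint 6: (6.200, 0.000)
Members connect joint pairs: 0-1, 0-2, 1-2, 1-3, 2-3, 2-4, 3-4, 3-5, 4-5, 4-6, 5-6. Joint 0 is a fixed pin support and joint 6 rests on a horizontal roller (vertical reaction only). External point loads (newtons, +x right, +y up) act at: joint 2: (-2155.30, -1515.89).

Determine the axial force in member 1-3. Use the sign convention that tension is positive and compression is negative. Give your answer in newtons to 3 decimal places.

-412.480

N=7 nodes, M=11 members, R=3 reactions → 2N=14, M+R=14
member 0 (0-1): L=5.1441, (cx,cy)=(0.2103,0.9776)
member 1 (0-2): L=2.0600, (cx,cy)=(1.0000,0.0000)
member 2 (1-2): L=5.1232, (cx,cy)=(0.1909,-0.9816)
member 3 (1-3): L=2.2430, (cx,cy)=(0.9376,0.3477)
member 4 (2-3): L=5.9169, (cx,cy)=(0.1901,0.9818)
member 5 (2-4): L=1.9360, (cx,cy)=(1.0000,0.0000)
member 6 (3-4): L=5.8653, (cx,cy)=(0.1383,-0.9904)
member 7 (3-5): L=2.0387, (cx,cy)=(0.9604,-0.2786)
member 8 (4-5): L=5.3650, (cx,cy)=(0.2138,0.9769)
member 9 (4-6): L=2.2040, (cx,cy)=(1.0000,0.0000)
member 10 (5-6): L=5.3465, (cx,cy)=(0.1977,-0.9803)
solve A·x = −loads:
  F[0-1] = -1035.3864 N (compression)
  F[0-2] = -1937.5180 N (compression)
  F[1-2] = +885.0594 N (tension)
  F[1-3] = -412.4801 N (compression)
  F[2-3] = +659.1301 N (tension)
  F[2-4] = +261.4142 N (tension)
  F[3-4] = -450.2156 N (compression)
  F[3-5] = -207.3738 N (compression)
  F[4-5] = +456.4444 N (tension)
  F[4-6] = +101.5790 N (tension)
  F[5-6] = -513.8078 N (compression)
  Rx@0 = +2155.3000 N
  Ry@0 = +1012.2233 N
  Ry@6 = +503.6667 N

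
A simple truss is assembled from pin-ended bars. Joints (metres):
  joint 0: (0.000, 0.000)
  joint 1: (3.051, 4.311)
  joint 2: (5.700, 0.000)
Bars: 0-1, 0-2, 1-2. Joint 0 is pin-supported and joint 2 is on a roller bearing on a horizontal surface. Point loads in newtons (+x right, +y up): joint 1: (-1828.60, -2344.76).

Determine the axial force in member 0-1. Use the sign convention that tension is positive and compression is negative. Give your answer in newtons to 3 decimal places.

-3029.303

N=3 nodes, M=3 members, R=3 reactions → 2N=6, M+R=6
member 0 (0-1): L=5.2814, (cx,cy)=(0.5777,0.8163)
member 1 (0-2): L=5.7000, (cx,cy)=(1.0000,0.0000)
member 2 (1-2): L=5.0598, (cx,cy)=(0.5235,-0.8520)
solve A·x = −loads:
  F[0-1] = -3029.3030 N (compression)
  F[0-2] = -78.6131 N (compression)
  F[1-2] = +150.1582 N (tension)
  Rx@0 = +1828.6000 N
  Ry@0 = +2472.6954 N
  Ry@2 = -127.9354 N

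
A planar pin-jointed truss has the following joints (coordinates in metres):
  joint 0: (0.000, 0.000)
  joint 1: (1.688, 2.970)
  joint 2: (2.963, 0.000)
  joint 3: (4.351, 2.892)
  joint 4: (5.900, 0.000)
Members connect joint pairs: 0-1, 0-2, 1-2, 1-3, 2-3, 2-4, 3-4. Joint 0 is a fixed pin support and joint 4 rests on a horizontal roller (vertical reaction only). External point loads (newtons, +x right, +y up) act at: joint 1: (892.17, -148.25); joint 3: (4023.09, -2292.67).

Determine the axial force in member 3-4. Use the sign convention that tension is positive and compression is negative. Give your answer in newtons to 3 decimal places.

N=5 nodes, M=7 members, R=3 reactions → 2N=10, M+R=10
member 0 (0-1): L=3.4162, (cx,cy)=(0.4941,0.8694)
member 1 (0-2): L=2.9630, (cx,cy)=(1.0000,0.0000)
member 2 (1-2): L=3.2321, (cx,cy)=(0.3945,-0.9189)
member 3 (1-3): L=2.6641, (cx,cy)=(0.9996,-0.0293)
member 4 (2-3): L=3.2078, (cx,cy)=(0.4327,0.9015)
member 5 (2-4): L=2.9370, (cx,cy)=(1.0000,0.0000)
member 6 (3-4): L=3.2807, (cx,cy)=(0.4722,-0.8815)
solve A·x = −loads:
  F[0-1] = +1970.7376 N (tension)
  F[0-2] = +3941.4790 N (tension)
  F[1-2] = -2054.3191 N (compression)
  F[1-3] = +892.3799 N (tension)
  F[2-3] = +2093.8820 N (tension)
  F[2-4] = +2225.0897 N (tension)
  F[3-4] = -4712.6380 N (compression)
  Rx@0 = -4915.2600 N
  Ry@0 = -1713.3468 N
  Ry@4 = +4154.2668 N

-4712.638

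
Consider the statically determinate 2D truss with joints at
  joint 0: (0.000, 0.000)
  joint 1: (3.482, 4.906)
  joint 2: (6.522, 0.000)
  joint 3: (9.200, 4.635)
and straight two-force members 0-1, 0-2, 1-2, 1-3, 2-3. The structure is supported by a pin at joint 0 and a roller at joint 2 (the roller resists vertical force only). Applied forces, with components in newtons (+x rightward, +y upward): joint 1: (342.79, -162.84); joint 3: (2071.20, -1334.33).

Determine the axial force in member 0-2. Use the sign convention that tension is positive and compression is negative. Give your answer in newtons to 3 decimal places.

N=4 nodes, M=5 members, R=3 reactions → 2N=8, M+R=8
member 0 (0-1): L=6.0161, (cx,cy)=(0.5788,0.8155)
member 1 (0-2): L=6.5220, (cx,cy)=(1.0000,0.0000)
member 2 (1-2): L=5.7715, (cx,cy)=(0.5267,-0.8500)
member 3 (1-3): L=5.7244, (cx,cy)=(0.9989,-0.0473)
member 4 (2-3): L=5.3530, (cx,cy)=(0.5003,0.8659)
solve A·x = −loads:
  F[0-1] = +2699.9804 N (tension)
  F[0-2] = +851.2881 N (tension)
  F[1-2] = -2936.0352 N (compression)
  F[1-3] = +2769.4984 N (tension)
  F[2-3] = -1389.6149 N (compression)
  Rx@0 = -2413.9900 N
  Ry@0 = -2201.7850 N
  Ry@2 = +3698.9550 N

851.288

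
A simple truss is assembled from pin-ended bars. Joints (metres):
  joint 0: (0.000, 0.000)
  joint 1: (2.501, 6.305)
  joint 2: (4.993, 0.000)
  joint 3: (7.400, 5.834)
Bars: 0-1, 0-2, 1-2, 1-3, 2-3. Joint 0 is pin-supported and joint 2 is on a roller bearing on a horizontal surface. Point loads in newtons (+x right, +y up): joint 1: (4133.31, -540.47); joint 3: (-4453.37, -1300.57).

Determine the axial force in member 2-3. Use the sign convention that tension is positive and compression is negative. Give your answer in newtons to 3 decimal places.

N=4 nodes, M=5 members, R=3 reactions → 2N=8, M+R=8
member 0 (0-1): L=6.7829, (cx,cy)=(0.3687,0.9295)
member 1 (0-2): L=4.9930, (cx,cy)=(1.0000,0.0000)
member 2 (1-2): L=6.7796, (cx,cy)=(0.3676,-0.9300)
member 3 (1-3): L=4.9216, (cx,cy)=(0.9954,-0.0957)
member 4 (2-3): L=6.3110, (cx,cy)=(0.3814,0.9244)
solve A·x = −loads:
  F[0-1] = +401.4439 N (tension)
  F[0-2] = -468.0805 N (compression)
  F[1-2] = -592.9370 N (compression)
  F[1-3] = -3784.7133 N (compression)
  F[2-3] = -1798.7325 N (compression)
  Rx@0 = +320.0600 N
  Ry@0 = -373.1584 N
  Ry@2 = +2214.1984 N

-1798.733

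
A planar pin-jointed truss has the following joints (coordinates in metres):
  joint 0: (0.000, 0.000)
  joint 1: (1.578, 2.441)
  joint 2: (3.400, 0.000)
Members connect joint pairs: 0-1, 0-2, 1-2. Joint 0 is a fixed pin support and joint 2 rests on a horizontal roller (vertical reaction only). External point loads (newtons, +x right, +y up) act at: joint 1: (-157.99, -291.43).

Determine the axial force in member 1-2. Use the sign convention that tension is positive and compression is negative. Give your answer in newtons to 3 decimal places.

-27.241

N=3 nodes, M=3 members, R=3 reactions → 2N=6, M+R=6
member 0 (0-1): L=2.9066, (cx,cy)=(0.5429,0.8398)
member 1 (0-2): L=3.4000, (cx,cy)=(1.0000,0.0000)
member 2 (1-2): L=3.0460, (cx,cy)=(0.5982,-0.8014)
solve A·x = −loads:
  F[0-1] = -321.0282 N (compression)
  F[0-2] = +16.2945 N (tension)
  F[1-2] = -27.2410 N (compression)
  Rx@0 = +157.9900 N
  Ry@0 = +269.5997 N
  Ry@2 = +21.8303 N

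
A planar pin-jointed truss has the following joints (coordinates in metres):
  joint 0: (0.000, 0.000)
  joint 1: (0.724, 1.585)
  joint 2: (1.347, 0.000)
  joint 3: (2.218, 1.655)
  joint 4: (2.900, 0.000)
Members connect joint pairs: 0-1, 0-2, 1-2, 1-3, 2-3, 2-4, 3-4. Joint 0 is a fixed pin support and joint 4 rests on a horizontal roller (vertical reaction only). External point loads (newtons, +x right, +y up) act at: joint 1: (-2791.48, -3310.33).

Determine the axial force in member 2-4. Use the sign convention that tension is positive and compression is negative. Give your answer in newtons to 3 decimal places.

-288.149

N=5 nodes, M=7 members, R=3 reactions → 2N=10, M+R=10
member 0 (0-1): L=1.7425, (cx,cy)=(0.4155,0.9096)
member 1 (0-2): L=1.3470, (cx,cy)=(1.0000,0.0000)
member 2 (1-2): L=1.7030, (cx,cy)=(0.3658,-0.9307)
member 3 (1-3): L=1.4956, (cx,cy)=(0.9989,0.0468)
member 4 (2-3): L=1.8702, (cx,cy)=(0.4657,0.8849)
member 5 (2-4): L=1.5530, (cx,cy)=(1.0000,0.0000)
member 6 (3-4): L=1.7900, (cx,cy)=(0.3810,-0.9246)
solve A·x = −loads:
  F[0-1] = -4408.0740 N (compression)
  F[0-2] = -959.9760 N (compression)
  F[1-2] = +785.1916 N (tension)
  F[1-3] = +673.4784 N (tension)
  F[2-3] = -825.7919 N (compression)
  F[2-4] = -288.1490 N (compression)
  F[3-4] = +756.2913 N (tension)
  Rx@0 = +2791.4800 N
  Ry@0 = +4009.5772 N
  Ry@4 = -699.2472 N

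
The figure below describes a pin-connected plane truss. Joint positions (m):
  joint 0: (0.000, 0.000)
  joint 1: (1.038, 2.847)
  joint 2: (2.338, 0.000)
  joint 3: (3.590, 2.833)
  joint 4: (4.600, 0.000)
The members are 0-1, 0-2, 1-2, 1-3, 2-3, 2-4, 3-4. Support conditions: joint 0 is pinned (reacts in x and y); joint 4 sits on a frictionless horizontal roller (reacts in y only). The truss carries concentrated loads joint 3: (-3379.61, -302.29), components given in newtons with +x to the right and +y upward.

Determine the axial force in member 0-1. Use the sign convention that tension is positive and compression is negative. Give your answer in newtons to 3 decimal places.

N=5 nodes, M=7 members, R=3 reactions → 2N=10, M+R=10
member 0 (0-1): L=3.0303, (cx,cy)=(0.3425,0.9395)
member 1 (0-2): L=2.3380, (cx,cy)=(1.0000,0.0000)
member 2 (1-2): L=3.1298, (cx,cy)=(0.4154,-0.9097)
member 3 (1-3): L=2.5520, (cx,cy)=(1.0000,-0.0055)
member 4 (2-3): L=3.0973, (cx,cy)=(0.4042,0.9147)
member 5 (2-4): L=2.2620, (cx,cy)=(1.0000,0.0000)
member 6 (3-4): L=3.0077, (cx,cy)=(0.3358,-0.9419)
solve A·x = −loads:
  F[0-1] = -2286.0693 N (compression)
  F[0-2] = -2596.5448 N (compression)
  F[1-2] = +2371.7499 N (tension)
  F[1-3] = -1768.2386 N (compression)
  F[2-3] = -2358.7647 N (compression)
  F[2-4] = -657.9372 N (compression)
  F[3-4] = +1959.2556 N (tension)
  Rx@0 = +3379.6100 N
  Ry@0 = +2147.7713 N
  Ry@4 = -1845.4813 N

-2286.069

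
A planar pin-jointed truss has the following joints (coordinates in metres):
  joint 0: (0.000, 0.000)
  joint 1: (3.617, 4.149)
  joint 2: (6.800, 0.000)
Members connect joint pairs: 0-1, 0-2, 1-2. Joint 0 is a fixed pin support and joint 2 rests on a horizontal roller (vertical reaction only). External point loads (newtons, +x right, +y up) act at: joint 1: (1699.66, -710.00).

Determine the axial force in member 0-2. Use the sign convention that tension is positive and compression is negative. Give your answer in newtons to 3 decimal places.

N=3 nodes, M=3 members, R=3 reactions → 2N=6, M+R=6
member 0 (0-1): L=5.5043, (cx,cy)=(0.6571,0.7538)
member 1 (0-2): L=6.8000, (cx,cy)=(1.0000,0.0000)
member 2 (1-2): L=5.2293, (cx,cy)=(0.6087,-0.7934)
solve A·x = −loads:
  F[0-1] = +934.8885 N (tension)
  F[0-2] = +1085.3193 N (tension)
  F[1-2] = -1783.0574 N (compression)
  Rx@0 = -1699.6600 N
  Ry@0 = -704.6999 N
  Ry@2 = +1414.6999 N

1085.319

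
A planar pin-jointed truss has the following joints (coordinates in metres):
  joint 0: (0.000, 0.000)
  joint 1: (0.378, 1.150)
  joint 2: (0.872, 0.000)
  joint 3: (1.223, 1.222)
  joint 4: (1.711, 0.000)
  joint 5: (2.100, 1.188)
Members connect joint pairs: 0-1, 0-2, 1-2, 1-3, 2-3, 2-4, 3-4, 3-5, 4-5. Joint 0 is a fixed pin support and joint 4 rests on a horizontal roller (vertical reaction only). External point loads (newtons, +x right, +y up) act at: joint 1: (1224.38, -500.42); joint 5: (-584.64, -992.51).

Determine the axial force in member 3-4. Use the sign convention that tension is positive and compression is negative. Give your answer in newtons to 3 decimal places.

N=6 nodes, M=9 members, R=3 reactions → 2N=12, M+R=12
member 0 (0-1): L=1.2105, (cx,cy)=(0.3123,0.9500)
member 1 (0-2): L=0.8720, (cx,cy)=(1.0000,0.0000)
member 2 (1-2): L=1.2516, (cx,cy)=(0.3947,-0.9188)
member 3 (1-3): L=0.8481, (cx,cy)=(0.9964,0.0849)
member 4 (2-3): L=1.2714, (cx,cy)=(0.2761,0.9611)
member 5 (2-4): L=0.8390, (cx,cy)=(1.0000,0.0000)
member 6 (3-4): L=1.3158, (cx,cy)=(0.3709,-0.9287)
member 7 (3-5): L=0.8777, (cx,cy)=(0.9992,-0.0387)
member 8 (4-5): L=1.2501, (cx,cy)=(0.3112,0.9503)
solve A·x = −loads:
  F[0-1] = +266.0880 N (tension)
  F[0-2] = +556.6514 N (tension)
  F[1-2] = -892.9117 N (compression)
  F[1-3] = -791.7261 N (compression)
  F[2-3] = +853.5929 N (tension)
  F[2-4] = -31.4249 N (compression)
  F[3-4] = -800.3377 N (compression)
  F[3-5] = -256.5893 N (compression)
  F[4-5] = -1054.8222 N (compression)
  Rx@0 = -639.7400 N
  Ry@0 = -252.7827 N
  Ry@4 = +1745.7127 N

-800.338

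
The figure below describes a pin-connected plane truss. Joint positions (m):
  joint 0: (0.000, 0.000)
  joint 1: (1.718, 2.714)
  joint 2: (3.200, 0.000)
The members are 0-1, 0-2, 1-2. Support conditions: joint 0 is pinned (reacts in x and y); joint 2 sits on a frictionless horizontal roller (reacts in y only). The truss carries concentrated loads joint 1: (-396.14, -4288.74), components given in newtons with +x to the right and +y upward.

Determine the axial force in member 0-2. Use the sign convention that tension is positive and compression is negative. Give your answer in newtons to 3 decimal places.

1073.844

N=3 nodes, M=3 members, R=3 reactions → 2N=6, M+R=6
member 0 (0-1): L=3.2121, (cx,cy)=(0.5349,0.8449)
member 1 (0-2): L=3.2000, (cx,cy)=(1.0000,0.0000)
member 2 (1-2): L=3.0923, (cx,cy)=(0.4793,-0.8777)
solve A·x = −loads:
  F[0-1] = -2748.3563 N (compression)
  F[0-2] = +1073.8444 N (tension)
  F[1-2] = -2240.6306 N (compression)
  Rx@0 = +396.1400 N
  Ry@0 = +2322.1989 N
  Ry@2 = +1966.5410 N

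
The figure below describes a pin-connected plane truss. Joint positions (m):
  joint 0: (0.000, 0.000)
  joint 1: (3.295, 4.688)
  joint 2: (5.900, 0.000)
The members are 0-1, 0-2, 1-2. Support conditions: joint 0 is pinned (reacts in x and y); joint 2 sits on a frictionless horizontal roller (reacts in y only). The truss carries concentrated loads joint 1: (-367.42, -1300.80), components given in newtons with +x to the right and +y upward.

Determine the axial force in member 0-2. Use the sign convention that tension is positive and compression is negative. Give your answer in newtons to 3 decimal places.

N=3 nodes, M=3 members, R=3 reactions → 2N=6, M+R=6
member 0 (0-1): L=5.7301, (cx,cy)=(0.5750,0.8181)
member 1 (0-2): L=5.9000, (cx,cy)=(1.0000,0.0000)
member 2 (1-2): L=5.3631, (cx,cy)=(0.4857,-0.8741)
solve A·x = −loads:
  F[0-1] = -1058.8508 N (compression)
  F[0-2] = +241.4518 N (tension)
  F[1-2] = -497.0986 N (compression)
  Rx@0 = +367.4200 N
  Ry@0 = +866.2795 N
  Ry@2 = +434.5205 N

241.452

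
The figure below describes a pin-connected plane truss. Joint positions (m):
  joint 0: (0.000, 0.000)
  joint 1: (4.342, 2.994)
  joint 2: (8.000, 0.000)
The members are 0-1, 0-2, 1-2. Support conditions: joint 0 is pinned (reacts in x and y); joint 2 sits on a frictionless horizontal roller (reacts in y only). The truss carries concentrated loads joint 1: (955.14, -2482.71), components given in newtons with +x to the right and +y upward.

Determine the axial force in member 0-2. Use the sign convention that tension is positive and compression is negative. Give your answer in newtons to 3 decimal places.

N=3 nodes, M=3 members, R=3 reactions → 2N=6, M+R=6
member 0 (0-1): L=5.2742, (cx,cy)=(0.8233,0.5677)
member 1 (0-2): L=8.0000, (cx,cy)=(1.0000,0.0000)
member 2 (1-2): L=4.7270, (cx,cy)=(0.7738,-0.6334)
solve A·x = −loads:
  F[0-1] = -1370.0860 N (compression)
  F[0-2] = +2083.0709 N (tension)
  F[1-2] = -2691.8480 N (compression)
  Rx@0 = -955.1400 N
  Ry@0 = +777.7580 N
  Ry@2 = +1704.9520 N

2083.071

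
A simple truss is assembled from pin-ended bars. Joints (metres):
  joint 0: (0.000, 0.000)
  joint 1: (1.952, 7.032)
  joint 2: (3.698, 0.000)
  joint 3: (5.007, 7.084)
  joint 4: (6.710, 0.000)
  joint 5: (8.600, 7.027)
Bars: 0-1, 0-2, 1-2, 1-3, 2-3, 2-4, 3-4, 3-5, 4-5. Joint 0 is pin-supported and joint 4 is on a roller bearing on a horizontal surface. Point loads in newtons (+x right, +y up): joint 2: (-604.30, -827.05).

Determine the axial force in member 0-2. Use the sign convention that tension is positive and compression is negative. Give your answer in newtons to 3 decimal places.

N=6 nodes, M=9 members, R=3 reactions → 2N=12, M+R=12
member 0 (0-1): L=7.2979, (cx,cy)=(0.2675,0.9636)
member 1 (0-2): L=3.6980, (cx,cy)=(1.0000,0.0000)
member 2 (1-2): L=7.2455, (cx,cy)=(0.2410,-0.9705)
member 3 (1-3): L=3.0554, (cx,cy)=(0.9999,0.0170)
member 4 (2-3): L=7.2039, (cx,cy)=(0.1817,0.9834)
member 5 (2-4): L=3.0120, (cx,cy)=(1.0000,0.0000)
member 6 (3-4): L=7.2858, (cx,cy)=(0.2337,-0.9723)
member 7 (3-5): L=3.5935, (cx,cy)=(0.9999,-0.0159)
member 8 (4-5): L=7.2767, (cx,cy)=(0.2597,0.9657)
solve A·x = −loads:
  F[0-1] = -385.2860 N (compression)
  F[0-2] = -501.2459 N (compression)
  F[1-2] = +379.1110 N (tension)
  F[1-3] = -194.4391 N (compression)
  F[2-3] = +466.8833 N (tension)
  F[2-4] = +109.5752 N (tension)
  F[3-4] = -468.7879 N (compression)
  F[3-5] = +0.0000 N (tension)
  F[4-5] = -0.0000 N (compression)
  Rx@0 = +604.3000 N
  Ry@0 = +371.2481 N
  Ry@4 = +455.8019 N

-501.246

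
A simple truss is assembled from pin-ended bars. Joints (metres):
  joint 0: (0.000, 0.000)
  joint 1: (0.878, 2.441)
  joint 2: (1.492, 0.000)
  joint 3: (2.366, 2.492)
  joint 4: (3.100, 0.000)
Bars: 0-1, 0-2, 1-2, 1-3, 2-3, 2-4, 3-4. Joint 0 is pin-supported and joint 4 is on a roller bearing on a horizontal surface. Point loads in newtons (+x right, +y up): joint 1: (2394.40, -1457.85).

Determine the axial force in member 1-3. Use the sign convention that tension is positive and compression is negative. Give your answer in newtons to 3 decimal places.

N=5 nodes, M=7 members, R=3 reactions → 2N=10, M+R=10
member 0 (0-1): L=2.5941, (cx,cy)=(0.3385,0.9410)
member 1 (0-2): L=1.4920, (cx,cy)=(1.0000,0.0000)
member 2 (1-2): L=2.5170, (cx,cy)=(0.2439,-0.9698)
member 3 (1-3): L=1.4889, (cx,cy)=(0.9994,0.0343)
member 4 (2-3): L=2.6408, (cx,cy)=(0.3310,0.9436)
member 5 (2-4): L=1.6080, (cx,cy)=(1.0000,0.0000)
member 6 (3-4): L=2.5978, (cx,cy)=(0.2825,-0.9593)
solve A·x = −loads:
  F[0-1] = +893.1614 N (tension)
  F[0-2] = +2092.1005 N (tension)
  F[1-2] = -2422.9398 N (compression)
  F[1-3] = -1501.9358 N (compression)
  F[2-3] = +2490.0715 N (tension)
  F[2-4] = +676.9464 N (tension)
  F[3-4] = -2395.9191 N (compression)
  Rx@0 = -2394.4000 N
  Ry@0 = -840.4476 N
  Ry@4 = +2298.2976 N

-1501.936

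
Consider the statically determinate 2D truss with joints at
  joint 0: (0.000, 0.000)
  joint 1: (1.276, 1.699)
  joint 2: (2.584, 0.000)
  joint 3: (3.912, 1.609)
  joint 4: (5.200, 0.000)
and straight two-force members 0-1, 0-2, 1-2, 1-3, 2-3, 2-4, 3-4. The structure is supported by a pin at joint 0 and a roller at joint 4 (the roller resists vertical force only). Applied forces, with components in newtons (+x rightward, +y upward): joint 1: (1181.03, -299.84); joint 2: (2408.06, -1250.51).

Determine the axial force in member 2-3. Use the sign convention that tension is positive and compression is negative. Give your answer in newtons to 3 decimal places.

N=5 nodes, M=7 members, R=3 reactions → 2N=10, M+R=10
member 0 (0-1): L=2.1248, (cx,cy)=(0.6005,0.7996)
member 1 (0-2): L=2.5840, (cx,cy)=(1.0000,0.0000)
member 2 (1-2): L=2.1442, (cx,cy)=(0.6100,-0.7924)
member 3 (1-3): L=2.6375, (cx,cy)=(0.9994,-0.0341)
member 4 (2-3): L=2.0863, (cx,cy)=(0.6365,0.7712)
member 5 (2-4): L=2.6160, (cx,cy)=(1.0000,0.0000)
member 6 (3-4): L=2.0610, (cx,cy)=(0.6249,-0.7807)
solve A·x = −loads:
  F[0-1] = -587.1500 N (compression)
  F[0-2] = +3941.6894 N (tension)
  F[1-2] = +287.7441 N (tension)
  F[1-3] = -1710.1568 N (compression)
  F[2-3] = +1325.7996 N (tension)
  F[2-4] = +865.2272 N (tension)
  F[3-4] = -1384.5148 N (compression)
  Rx@0 = -3589.0900 N
  Ry@0 = +469.4878 N
  Ry@4 = +1080.8622 N

1325.800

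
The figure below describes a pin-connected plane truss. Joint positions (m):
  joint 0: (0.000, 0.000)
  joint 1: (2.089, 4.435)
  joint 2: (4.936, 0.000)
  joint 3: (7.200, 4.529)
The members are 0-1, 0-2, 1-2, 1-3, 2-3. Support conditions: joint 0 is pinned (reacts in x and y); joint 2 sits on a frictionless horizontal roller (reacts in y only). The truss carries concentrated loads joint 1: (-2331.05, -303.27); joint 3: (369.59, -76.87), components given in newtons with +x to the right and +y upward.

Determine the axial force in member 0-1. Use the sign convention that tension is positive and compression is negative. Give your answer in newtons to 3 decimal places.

-2094.693

N=4 nodes, M=5 members, R=3 reactions → 2N=8, M+R=8
member 0 (0-1): L=4.9024, (cx,cy)=(0.4261,0.9047)
member 1 (0-2): L=4.9360, (cx,cy)=(1.0000,0.0000)
member 2 (1-2): L=5.2702, (cx,cy)=(0.5402,-0.8415)
member 3 (1-3): L=5.1119, (cx,cy)=(0.9998,0.0184)
member 4 (2-3): L=5.0634, (cx,cy)=(0.4471,0.8945)
solve A·x = −loads:
  F[0-1] = -2094.6932 N (compression)
  F[0-2] = -1068.8669 N (compression)
  F[1-2] = +1900.4696 N (tension)
  F[1-3] = +411.8722 N (tension)
  F[2-3] = -94.4068 N (compression)
  Rx@0 = +1961.4600 N
  Ry@0 = +1894.9979 N
  Ry@2 = -1514.8579 N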